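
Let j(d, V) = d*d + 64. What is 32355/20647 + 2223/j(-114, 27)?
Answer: 468454581/269649820 ≈ 1.7373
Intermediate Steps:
j(d, V) = 64 + d**2 (j(d, V) = d**2 + 64 = 64 + d**2)
32355/20647 + 2223/j(-114, 27) = 32355/20647 + 2223/(64 + (-114)**2) = 32355*(1/20647) + 2223/(64 + 12996) = 32355/20647 + 2223/13060 = 468454581/269649820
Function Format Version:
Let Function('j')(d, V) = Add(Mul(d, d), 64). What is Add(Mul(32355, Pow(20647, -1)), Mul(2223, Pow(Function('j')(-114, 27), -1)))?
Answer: Rational(468454581, 269649820) ≈ 1.7373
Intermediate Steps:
Function('j')(d, V) = Add(64, Pow(d, 2)) (Function('j')(d, V) = Add(Pow(d, 2), 64) = Add(64, Pow(d, 2)))
Add(Mul(32355, Pow(20647, -1)), Mul(2223, Pow(Function('j')(-114, 27), -1))) = Add(Mul(32355, Pow(20647, -1)), Mul(2223, Pow(Add(64, Pow(-114, 2)), -1))) = Add(Mul(32355, Rational(1, 20647)), Mul(2223, Pow(Add(64, 12996), -1))) = Add(Rational(32355, 20647), Mul(2223, Pow(13060, -1))) = Add(Rational(32355, 20647), Mul(2223, Rational(1, 13060))) = Add(Rational(32355, 20647), Rational(2223, 13060)) = Rational(468454581, 269649820)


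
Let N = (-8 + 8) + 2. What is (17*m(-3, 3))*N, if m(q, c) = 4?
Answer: 136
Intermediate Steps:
N = 2 (N = 0 + 2 = 2)
(17*m(-3, 3))*N = (17*4)*2 = 68*2 = 136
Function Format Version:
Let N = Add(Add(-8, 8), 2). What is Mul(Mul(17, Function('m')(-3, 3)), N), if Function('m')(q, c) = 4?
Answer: 136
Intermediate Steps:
N = 2 (N = Add(0, 2) = 2)
Mul(Mul(17, Function('m')(-3, 3)), N) = Mul(Mul(17, 4), 2) = Mul(68, 2) = 136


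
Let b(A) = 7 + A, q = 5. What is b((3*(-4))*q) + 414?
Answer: 361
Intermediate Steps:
b((3*(-4))*q) + 414 = (7 + (3*(-4))*5) + 414 = (7 - 12*5) + 414 = (7 - 60) + 414 = -53 + 414 = 361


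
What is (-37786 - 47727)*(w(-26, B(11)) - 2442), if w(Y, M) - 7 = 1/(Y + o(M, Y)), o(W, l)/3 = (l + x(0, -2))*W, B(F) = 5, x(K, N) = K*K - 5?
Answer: 102238145618/491 ≈ 2.0822e+8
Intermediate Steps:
x(K, N) = -5 + K**2 (x(K, N) = K**2 - 5 = -5 + K**2)
o(W, l) = 3*W*(-5 + l) (o(W, l) = 3*((l + (-5 + 0**2))*W) = 3*((l + (-5 + 0))*W) = 3*((l - 5)*W) = 3*((-5 + l)*W) = 3*(W*(-5 + l)) = 3*W*(-5 + l))
w(Y, M) = 7 + 1/(Y + 3*M*(-5 + Y))
(-37786 - 47727)*(w(-26, B(11)) - 2442) = (-37786 - 47727)*((-1 - 7*(-26) + 21*5*(5 - 1*(-26)))/(-1*(-26) + 3*5*(5 - 1*(-26))) - 2442) = -85513*((-1 + 182 + 21*5*(5 + 26))/(26 + 3*5*(5 + 26)) - 2442) = -85513*((-1 + 182 + 21*5*31)/(26 + 3*5*31) - 2442) = -85513*((-1 + 182 + 3255)/(26 + 465) - 2442) = -85513*(3436/491 - 2442) = -85513*(-1195586/491) = 102238145618/491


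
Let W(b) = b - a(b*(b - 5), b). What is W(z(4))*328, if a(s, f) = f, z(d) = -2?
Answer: 0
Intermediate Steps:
W(b) = 0 (W(b) = b - b = 0)
W(z(4))*328 = 0*328 = 0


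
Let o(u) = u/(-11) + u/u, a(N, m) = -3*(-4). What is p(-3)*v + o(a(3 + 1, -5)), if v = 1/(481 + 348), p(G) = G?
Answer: -862/9119 ≈ -0.094528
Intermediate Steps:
a(N, m) = 12
o(u) = 1 - u/11 (o(u) = u*(-1/11) + 1 = -u/11 + 1 = 1 - u/11)
v = 1/829 ≈ 0.0012063
p(-3)*v + o(a(3 + 1, -5)) = -3*1/829 + (1 - 1/11*12) = -3/829 + (1 - 12/11) = -3/829 - 1/11 = -862/9119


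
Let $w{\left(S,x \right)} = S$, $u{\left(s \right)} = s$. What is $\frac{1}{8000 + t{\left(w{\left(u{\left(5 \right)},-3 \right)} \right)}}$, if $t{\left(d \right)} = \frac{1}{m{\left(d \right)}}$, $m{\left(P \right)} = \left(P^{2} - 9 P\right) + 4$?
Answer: $\frac{16}{127999} \approx 0.000125$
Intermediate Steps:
$m{\left(P \right)} = 4 + P^{2} - 9 P$
$t{\left(d \right)} = \frac{1}{4 + d^{2} - 9 d}$
$\frac{1}{8000 + t{\left(w{\left(u{\left(5 \right)},-3 \right)} \right)}} = \frac{1}{8000 + \frac{1}{4 + 5^{2} - 45}} = \frac{1}{8000 + \frac{1}{4 + 25 - 45}} = \frac{1}{8000 + \frac{1}{-16}} = \frac{1}{8000 - \frac{1}{16}} = \frac{1}{\frac{127999}{16}} = \frac{16}{127999}$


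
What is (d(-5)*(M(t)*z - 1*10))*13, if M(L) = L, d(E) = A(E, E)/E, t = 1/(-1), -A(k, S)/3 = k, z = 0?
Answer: 390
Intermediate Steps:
A(k, S) = -3*k
t = -1
d(E) = -3 (d(E) = (-3*E)/E = -3)
(d(-5)*(M(t)*z - 1*10))*13 = -3*(-1*0 - 1*10)*13 = -3*(0 - 10)*13 = -3*(-10)*13 = 30*13 = 390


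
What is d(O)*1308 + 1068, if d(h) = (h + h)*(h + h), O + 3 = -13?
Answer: 1340460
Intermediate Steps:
O = -16 (O = -3 - 13 = -16)
d(h) = 4*h**2 (d(h) = (2*h)*(2*h) = 4*h**2)
d(O)*1308 + 1068 = (4*(-16)**2)*1308 + 1068 = (4*256)*1308 + 1068 = 1024*1308 + 1068 = 1339392 + 1068 = 1340460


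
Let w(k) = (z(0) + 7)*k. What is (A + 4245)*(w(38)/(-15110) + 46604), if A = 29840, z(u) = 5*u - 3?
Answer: 2400218962648/1511 ≈ 1.5885e+9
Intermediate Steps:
z(u) = -3 + 5*u
w(k) = 4*k (w(k) = ((-3 + 5*0) + 7)*k = ((-3 + 0) + 7)*k = (-3 + 7)*k = 4*k)
(A + 4245)*(w(38)/(-15110) + 46604) = (29840 + 4245)*((4*38)/(-15110) + 46604) = 34085*(152*(-1/15110) + 46604) = 34085*(-76/7555 + 46604) = 34085*(352093144/7555) = 2400218962648/1511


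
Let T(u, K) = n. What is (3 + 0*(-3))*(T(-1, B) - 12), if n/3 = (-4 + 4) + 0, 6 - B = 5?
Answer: -36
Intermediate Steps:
B = 1 (B = 6 - 1*5 = 6 - 5 = 1)
n = 0 (n = 3*((-4 + 4) + 0) = 3*(0 + 0) = 3*0 = 0)
T(u, K) = 0
(3 + 0*(-3))*(T(-1, B) - 12) = (3 + 0*(-3))*(0 - 12) = (3 + 0)*(-12) = 3*(-12) = -36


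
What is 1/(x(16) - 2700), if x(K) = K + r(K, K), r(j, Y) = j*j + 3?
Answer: -1/2425 ≈ -0.00041237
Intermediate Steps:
r(j, Y) = 3 + j² (r(j, Y) = j² + 3 = 3 + j²)
x(K) = 3 + K + K² (x(K) = K + (3 + K²) = 3 + K + K²)
1/(x(16) - 2700) = 1/((3 + 16 + 16²) - 2700) = 1/((3 + 16 + 256) - 2700) = 1/(275 - 2700) = 1/(-2425) = -1/2425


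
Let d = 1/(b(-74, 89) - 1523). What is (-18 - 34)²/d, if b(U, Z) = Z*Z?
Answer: 17300192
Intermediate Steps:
b(U, Z) = Z²
d = 1/6398 (d = 1/(89² - 1523) = 1/(7921 - 1523) = 1/6398 ≈ 0.00015630)
(-18 - 34)²/d = (-18 - 34)²/(1/6398) = (-52)²*6398 = 2704*6398 = 17300192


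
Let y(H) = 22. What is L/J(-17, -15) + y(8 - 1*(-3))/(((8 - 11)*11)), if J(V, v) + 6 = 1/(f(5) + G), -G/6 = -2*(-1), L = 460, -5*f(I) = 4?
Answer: -89098/1167 ≈ -76.348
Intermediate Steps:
f(I) = -4/5 (f(I) = -1/5*4 = -4/5)
G = -12 (G = -(-12)*(-1) = -6*2 = -12)
J(V, v) = -389/64 (J(V, v) = -6 + 1/(-4/5 - 12) = -6 + 1/(-64/5) = -6 - 5/64 = -389/64)
L/J(-17, -15) + y(8 - 1*(-3))/(((8 - 11)*11)) = 460/(-389/64) + 22/(((8 - 11)*11)) = 460*(-64/389) + 22/((-3*11)) = -29440/389 + 22/(-33) = -29440/389 + 22*(-1/33) = -29440/389 - 2/3 = -89098/1167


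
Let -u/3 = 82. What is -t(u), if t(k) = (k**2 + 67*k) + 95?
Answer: -44129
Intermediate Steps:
u = -246 (u = -3*82 = -246)
t(k) = 95 + k**2 + 67*k
-t(u) = -(95 + (-246)**2 + 67*(-246)) = -(95 + 60516 - 16482) = -1*44129 = -44129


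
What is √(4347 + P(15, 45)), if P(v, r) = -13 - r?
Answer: √4289 ≈ 65.490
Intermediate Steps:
√(4347 + P(15, 45)) = √(4347 + (-13 - 1*45)) = √(4347 + (-13 - 45)) = √(4347 - 58) = √4289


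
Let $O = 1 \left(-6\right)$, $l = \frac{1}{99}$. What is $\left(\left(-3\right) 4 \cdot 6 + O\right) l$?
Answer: $- \frac{26}{33} \approx -0.78788$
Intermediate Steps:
$l = \frac{1}{99} \approx 0.010101$
$O = -6$
$\left(\left(-3\right) 4 \cdot 6 + O\right) l = \left(\left(-3\right) 4 \cdot 6 - 6\right) \frac{1}{99} = \left(\left(-12\right) 6 - 6\right) \frac{1}{99} = \left(-72 - 6\right) \frac{1}{99} = \left(-78\right) \frac{1}{99} = - \frac{26}{33}$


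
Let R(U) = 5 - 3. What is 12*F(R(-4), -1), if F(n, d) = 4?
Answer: 48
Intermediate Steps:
R(U) = 2
12*F(R(-4), -1) = 12*4 = 48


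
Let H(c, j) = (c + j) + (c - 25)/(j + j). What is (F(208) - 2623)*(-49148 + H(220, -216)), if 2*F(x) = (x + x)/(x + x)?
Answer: 37117821245/288 ≈ 1.2888e+8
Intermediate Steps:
F(x) = ½ (F(x) = ((x + x)/(x + x))/2 = ((2*x)/((2*x)))/2 = ((2*x)*(1/(2*x)))/2 = (½)*1 = ½)
H(c, j) = c + j + (-25 + c)/(2*j) (H(c, j) = (c + j) + (-25 + c)/((2*j)) = (c + j) + (-25 + c)*(1/(2*j)) = (c + j) + (-25 + c)/(2*j) = c + j + (-25 + c)/(2*j))
(F(208) - 2623)*(-49148 + H(220, -216)) = (½ - 2623)*(-49148 + (½)*(-25 + 220 + 2*(-216)*(220 - 216))/(-216)) = -5245*(-49148 + (½)*(-1/216)*(-25 + 220 + 2*(-216)*4))/2 = -5245*(-49148 + (½)*(-1/216)*(-25 + 220 - 1728))/2 = -5245*(-49148 + (½)*(-1/216)*(-1533))/2 = -5245*(-49148 + 511/144)/2 = -5245/2*(-7076801/144) = 37117821245/288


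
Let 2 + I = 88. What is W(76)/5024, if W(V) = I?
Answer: 43/2512 ≈ 0.017118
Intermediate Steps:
I = 86 (I = -2 + 88 = 86)
W(V) = 86
W(76)/5024 = 86/5024 = 86*(1/5024) = 43/2512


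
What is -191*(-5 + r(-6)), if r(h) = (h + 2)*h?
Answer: -3629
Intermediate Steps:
r(h) = h*(2 + h) (r(h) = (2 + h)*h = h*(2 + h))
-191*(-5 + r(-6)) = -191*(-5 - 6*(2 - 6)) = -191*(-5 - 6*(-4)) = -191*(-5 + 24) = -191*19 = -3629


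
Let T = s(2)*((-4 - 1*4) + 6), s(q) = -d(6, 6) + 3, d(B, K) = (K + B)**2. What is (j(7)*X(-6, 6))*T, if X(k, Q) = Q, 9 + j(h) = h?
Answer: -3384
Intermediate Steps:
d(B, K) = (B + K)**2
s(q) = -141 (s(q) = -(6 + 6)**2 + 3 = -1*12**2 + 3 = -1*144 + 3 = -144 + 3 = -141)
j(h) = -9 + h
T = 282 (T = -141*((-4 - 1*4) + 6) = -141*((-4 - 4) + 6) = -141*(-8 + 6) = -141*(-2) = 282)
(j(7)*X(-6, 6))*T = ((-9 + 7)*6)*282 = -2*6*282 = -12*282 = -3384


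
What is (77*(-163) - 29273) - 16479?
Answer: -58303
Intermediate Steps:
(77*(-163) - 29273) - 16479 = (-12551 - 29273) - 16479 = -41824 - 16479 = -58303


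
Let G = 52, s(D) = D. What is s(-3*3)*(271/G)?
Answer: -2439/52 ≈ -46.904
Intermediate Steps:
s(-3*3)*(271/G) = (-3*3)*(271/52) = -2439/52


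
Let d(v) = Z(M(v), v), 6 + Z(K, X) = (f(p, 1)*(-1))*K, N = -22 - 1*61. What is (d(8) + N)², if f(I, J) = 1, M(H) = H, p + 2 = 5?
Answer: 9409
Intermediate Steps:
p = 3 (p = -2 + 5 = 3)
N = -83 (N = -22 - 61 = -83)
Z(K, X) = -6 - K (Z(K, X) = -6 + (1*(-1))*K = -6 - K)
d(v) = -6 - v
(d(8) + N)² = ((-6 - 1*8) - 83)² = ((-6 - 8) - 83)² = (-14 - 83)² = (-97)² = 9409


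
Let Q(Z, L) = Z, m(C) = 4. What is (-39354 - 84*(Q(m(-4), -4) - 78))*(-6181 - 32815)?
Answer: 1292249448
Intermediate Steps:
(-39354 - 84*(Q(m(-4), -4) - 78))*(-6181 - 32815) = (-39354 - 84*(4 - 78))*(-6181 - 32815) = (-39354 - 84*(-74))*(-38996) = (-39354 + 6216)*(-38996) = -33138*(-38996) = 1292249448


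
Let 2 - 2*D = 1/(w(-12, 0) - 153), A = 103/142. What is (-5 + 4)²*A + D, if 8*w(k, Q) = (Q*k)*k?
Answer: 18778/10863 ≈ 1.7286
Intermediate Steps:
w(k, Q) = Q*k²/8 (w(k, Q) = ((Q*k)*k)/8 = (Q*k²)/8 = Q*k²/8)
A = 103/142 (A = 103*(1/142) = 103/142 ≈ 0.72535)
D = 307/306 (D = 1 - 1/(2*((⅛)*0*(-12)² - 153)) = 1 - 1/(2*((⅛)*0*144 - 153)) = 1 - 1/(2*(0 - 153)) = 1 - ½/(-153) = 1 - ½*(-1/153) = 1 + 1/306 = 307/306 ≈ 1.0033)
(-5 + 4)²*A + D = (-5 + 4)²*(103/142) + 307/306 = (-1)²*(103/142) + 307/306 = 1*(103/142) + 307/306 = 103/142 + 307/306 = 18778/10863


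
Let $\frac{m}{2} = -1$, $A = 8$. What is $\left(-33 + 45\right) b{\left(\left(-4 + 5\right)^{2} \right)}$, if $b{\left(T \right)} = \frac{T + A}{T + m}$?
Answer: $-108$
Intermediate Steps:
$m = -2$ ($m = 2 \left(-1\right) = -2$)
$b{\left(T \right)} = \frac{8 + T}{-2 + T}$ ($b{\left(T \right)} = \frac{T + 8}{T - 2} = \frac{8 + T}{-2 + T}$)
$\left(-33 + 45\right) b{\left(\left(-4 + 5\right)^{2} \right)} = \left(-33 + 45\right) \frac{8 + \left(-4 + 5\right)^{2}}{-2 + \left(-4 + 5\right)^{2}} = 12 \frac{8 + 1^{2}}{-2 + 1^{2}} = 12 \frac{8 + 1}{-2 + 1} = 12 \frac{1}{-1} \cdot 9 = 12 \left(\left(-1\right) 9\right) = 12 \left(-9\right) = -108$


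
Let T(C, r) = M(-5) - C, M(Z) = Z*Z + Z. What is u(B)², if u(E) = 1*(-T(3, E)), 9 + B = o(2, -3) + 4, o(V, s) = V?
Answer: 289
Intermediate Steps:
M(Z) = Z + Z² (M(Z) = Z² + Z = Z + Z²)
T(C, r) = 20 - C (T(C, r) = -5*(1 - 5) - C = -5*(-4) - C = 20 - C)
B = -3 (B = -9 + (2 + 4) = -9 + 6 = -3)
u(E) = -17 (u(E) = 1*(-(20 - 1*3)) = 1*(-(20 - 3)) = 1*(-1*17) = 1*(-17) = -17)
u(B)² = (-17)² = 289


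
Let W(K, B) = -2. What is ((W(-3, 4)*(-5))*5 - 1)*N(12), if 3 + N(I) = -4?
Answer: -343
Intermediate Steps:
N(I) = -7 (N(I) = -3 - 4 = -7)
((W(-3, 4)*(-5))*5 - 1)*N(12) = (-2*(-5)*5 - 1)*(-7) = (10*5 - 1)*(-7) = (50 - 1)*(-7) = 49*(-7) = -343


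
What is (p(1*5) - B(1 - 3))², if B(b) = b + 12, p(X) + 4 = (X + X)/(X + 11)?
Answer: 11449/64 ≈ 178.89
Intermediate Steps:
p(X) = -4 + 2*X/(11 + X) (p(X) = -4 + (X + X)/(X + 11) = -4 + (2*X)/(11 + X) = -4 + 2*X/(11 + X))
B(b) = 12 + b
(p(1*5) - B(1 - 3))² = (2*(-22 - 5)/(11 + 1*5) - (12 + (1 - 3)))² = (2*(-22 - 1*5)/(11 + 5) - (12 - 2))² = (2*(-22 - 5)/16 - 1*10)² = (2*(1/16)*(-27) - 10)² = (-27/8 - 10)² = (-107/8)² = 11449/64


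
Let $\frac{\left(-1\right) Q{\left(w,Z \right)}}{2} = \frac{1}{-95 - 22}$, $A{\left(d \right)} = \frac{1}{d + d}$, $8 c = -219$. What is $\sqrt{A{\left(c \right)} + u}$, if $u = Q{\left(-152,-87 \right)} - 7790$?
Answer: $\frac{160 i \sqrt{2466451}}{2847} \approx 88.261 i$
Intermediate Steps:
$c = - \frac{219}{8}$ ($c = \frac{1}{8} \left(-219\right) = - \frac{219}{8} \approx -27.375$)
$A{\left(d \right)} = \frac{1}{2 d}$
$Q{\left(w,Z \right)} = \frac{2}{117}$ ($Q{\left(w,Z \right)} = - \frac{2}{-95 - 22} = - \frac{2}{-117} = \left(-2\right) \left(- \frac{1}{117}\right) = \frac{2}{117}$)
$u = - \frac{911428}{117}$ ($u = \frac{2}{117} - 7790 = - \frac{911428}{117} \approx -7790.0$)
$\sqrt{A{\left(c \right)} + u} = \sqrt{\frac{1}{2 \left(- \frac{219}{8}\right)} - \frac{911428}{117}} = \sqrt{\frac{1}{2} \left(- \frac{8}{219}\right) - \frac{911428}{117}} = \sqrt{- \frac{4}{219} - \frac{911428}{117}} = \sqrt{- \frac{66534400}{8541}} = \frac{160 i \sqrt{2466451}}{2847}$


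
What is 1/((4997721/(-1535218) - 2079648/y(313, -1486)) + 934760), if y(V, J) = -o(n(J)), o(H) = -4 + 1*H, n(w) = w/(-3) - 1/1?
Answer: 2258305678/2120544603049481 ≈ 1.0650e-6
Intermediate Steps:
n(w) = -1 - w/3 (n(w) = w*(-1/3) - 1*1 = -w/3 - 1 = -1 - w/3)
o(H) = -4 + H
y(V, J) = 5 + J/3 (y(V, J) = -(-4 + (-1 - J/3)) = -(-5 - J/3) = 5 + J/3)
1/((4997721/(-1535218) - 2079648/y(313, -1486)) + 934760) = 1/((4997721/(-1535218) - 2079648/(5 + (1/3)*(-1486))) + 934760) = 1/((4997721*(-1/1535218) - 2079648/(5 - 1486/3)) + 934760) = 1/((-4997721/1535218 - 2079648/(-1471/3)) + 934760) = 1/((-4997721/1535218 - 2079648*(-3/1471)) + 934760) = 1/((-4997721/1535218 + 6238944/1471) + 934760) = 1/(9570787482201/2258305678 + 934760) = 1/(2120544603049481/2258305678) = 2258305678/2120544603049481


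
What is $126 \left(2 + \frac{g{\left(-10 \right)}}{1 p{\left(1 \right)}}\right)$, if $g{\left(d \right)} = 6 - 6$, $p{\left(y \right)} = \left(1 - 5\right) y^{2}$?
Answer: $252$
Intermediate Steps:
$p{\left(y \right)} = - 4 y^{2}$ ($p{\left(y \right)} = \left(1 - 5\right) y^{2} = - 4 y^{2}$)
$g{\left(d \right)} = 0$ ($g{\left(d \right)} = 6 - 6 = 0$)
$126 \left(2 + \frac{g{\left(-10 \right)}}{1 p{\left(1 \right)}}\right) = 126 \left(2 + \frac{0}{1 \left(- 4 \cdot 1^{2}\right)}\right) = 126 \left(2 + \frac{0}{1 \left(\left(-4\right) 1\right)}\right) = 126 \left(2 + \frac{0}{1 \left(-4\right)}\right) = 126 \left(2 + \frac{0}{-4}\right) = 126 \left(2 + 0 \left(- \frac{1}{4}\right)\right) = 126 \left(2 + 0\right) = 126 \cdot 2 = 252$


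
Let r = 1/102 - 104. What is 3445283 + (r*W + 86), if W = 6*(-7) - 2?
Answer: 175947173/51 ≈ 3.4499e+6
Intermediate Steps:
W = -44 (W = -42 - 2 = -44)
r = -10607/102 (r = 1/102 - 104 = -10607/102 ≈ -103.99)
3445283 + (r*W + 86) = 3445283 + (-10607/102*(-44) + 86) = 3445283 + (233354/51 + 86) = 3445283 + 237740/51 = 175947173/51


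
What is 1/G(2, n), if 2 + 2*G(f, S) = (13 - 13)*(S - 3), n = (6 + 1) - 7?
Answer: -1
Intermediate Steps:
n = 0 (n = 7 - 7 = 0)
G(f, S) = -1 (G(f, S) = -1 + ((13 - 13)*(S - 3))/2 = -1 + (0*(-3 + S))/2 = -1 + (1/2)*0 = -1 + 0 = -1)
1/G(2, n) = 1/(-1) = -1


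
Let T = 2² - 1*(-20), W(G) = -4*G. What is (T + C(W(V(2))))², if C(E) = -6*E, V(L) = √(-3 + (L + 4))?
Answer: 2304 + 1152*√3 ≈ 4299.3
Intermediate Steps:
V(L) = √(1 + L) (V(L) = √(-3 + (4 + L)) = √(1 + L))
T = 24 (T = 4 + 20 = 24)
(T + C(W(V(2))))² = (24 - (-24)*√(1 + 2))² = (24 - (-24)*√3)² = (24 + 24*√3)²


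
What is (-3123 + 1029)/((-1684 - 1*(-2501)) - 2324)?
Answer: 2094/1507 ≈ 1.3895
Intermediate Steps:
(-3123 + 1029)/((-1684 - 1*(-2501)) - 2324) = -2094/((-1684 + 2501) - 2324) = -2094/(817 - 2324) = -2094/(-1507) = -2094*(-1/1507) = 2094/1507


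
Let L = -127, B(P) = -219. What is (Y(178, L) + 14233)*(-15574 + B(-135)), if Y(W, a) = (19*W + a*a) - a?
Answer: -534924703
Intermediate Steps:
Y(W, a) = a² - a + 19*W (Y(W, a) = (19*W + a²) - a = (a² + 19*W) - a = a² - a + 19*W)
(Y(178, L) + 14233)*(-15574 + B(-135)) = (((-127)² - 1*(-127) + 19*178) + 14233)*(-15574 - 219) = ((16129 + 127 + 3382) + 14233)*(-15793) = (19638 + 14233)*(-15793) = 33871*(-15793) = -534924703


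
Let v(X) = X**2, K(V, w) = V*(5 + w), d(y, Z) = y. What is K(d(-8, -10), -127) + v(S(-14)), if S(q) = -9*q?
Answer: 16852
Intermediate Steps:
K(d(-8, -10), -127) + v(S(-14)) = -8*(5 - 127) + (-9*(-14))**2 = -8*(-122) + 126**2 = 976 + 15876 = 16852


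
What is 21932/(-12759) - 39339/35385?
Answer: -425996707/150492405 ≈ -2.8307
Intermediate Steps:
21932/(-12759) - 39339/35385 = 21932*(-1/12759) - 39339*1/35385 = -21932/12759 - 13113/11795 = -425996707/150492405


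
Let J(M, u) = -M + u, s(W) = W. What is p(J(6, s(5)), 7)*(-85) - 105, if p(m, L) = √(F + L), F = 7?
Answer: -105 - 85*√14 ≈ -423.04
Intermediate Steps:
J(M, u) = u - M
p(m, L) = √(7 + L)
p(J(6, s(5)), 7)*(-85) - 105 = √(7 + 7)*(-85) - 105 = √14*(-85) - 105 = -85*√14 - 105 = -105 - 85*√14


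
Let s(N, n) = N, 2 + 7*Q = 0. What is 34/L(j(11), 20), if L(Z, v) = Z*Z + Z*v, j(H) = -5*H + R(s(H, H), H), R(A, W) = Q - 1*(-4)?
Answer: 1666/78621 ≈ 0.021190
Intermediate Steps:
Q = -2/7 (Q = -2/7 + (⅐)*0 = -2/7 + 0 = -2/7 ≈ -0.28571)
R(A, W) = 26/7 (R(A, W) = -2/7 - 1*(-4) = -2/7 + 4 = 26/7)
j(H) = 26/7 - 5*H (j(H) = -5*H + 26/7 = 26/7 - 5*H)
L(Z, v) = Z² + Z*v
34/L(j(11), 20) = 34/(((26/7 - 5*11)*((26/7 - 5*11) + 20))) = 34/(((26/7 - 55)*((26/7 - 55) + 20))) = 34/((-359*(-359/7 + 20)/7)) = 34/((-359/7*(-219/7))) = 34/(78621/49) = 34*(49/78621) = 1666/78621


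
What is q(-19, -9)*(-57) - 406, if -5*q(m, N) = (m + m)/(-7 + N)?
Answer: -15157/40 ≈ -378.92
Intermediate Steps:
q(m, N) = -2*m/(5*(-7 + N)) (q(m, N) = -(m + m)/(5*(-7 + N)) = -2*m/(5*(-7 + N)))
q(-19, -9)*(-57) - 406 = -2*(-19)/(-35 + 5*(-9))*(-57) - 406 = -2*(-19)/(-35 - 45)*(-57) - 406 = -2*(-19)/(-80)*(-57) - 406 = -2*(-19)*(-1/80)*(-57) - 406 = -19/40*(-57) - 406 = 1083/40 - 406 = -15157/40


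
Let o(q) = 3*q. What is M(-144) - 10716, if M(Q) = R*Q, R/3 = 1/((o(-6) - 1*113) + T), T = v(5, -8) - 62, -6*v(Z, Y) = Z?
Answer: -12460116/1163 ≈ -10714.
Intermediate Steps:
v(Z, Y) = -Z/6
T = -377/6 (T = -⅙*5 - 62 = -⅚ - 62 = -377/6 ≈ -62.833)
R = -18/1163 (R = 3/((3*(-6) - 1*113) - 377/6) = 3/((-18 - 113) - 377/6) = 3/(-131 - 377/6) = 3/(-1163/6) = 3*(-6/1163) = -18/1163 ≈ -0.015477)
M(Q) = -18*Q/1163
M(-144) - 10716 = -18/1163*(-144) - 10716 = 2592/1163 - 10716 = -12460116/1163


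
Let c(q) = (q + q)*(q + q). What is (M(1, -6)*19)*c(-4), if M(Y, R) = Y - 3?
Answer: -2432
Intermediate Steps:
c(q) = 4*q² (c(q) = (2*q)*(2*q) = 4*q²)
M(Y, R) = -3 + Y
(M(1, -6)*19)*c(-4) = ((-3 + 1)*19)*(4*(-4)²) = (-2*19)*(4*16) = -38*64 = -2432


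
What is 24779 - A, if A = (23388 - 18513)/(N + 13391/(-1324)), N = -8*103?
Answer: 27371564393/1104367 ≈ 24785.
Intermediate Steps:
N = -824
A = -6454500/1104367 (A = (23388 - 18513)/(-824 + 13391/(-1324)) = 4875/(-824 + 13391*(-1/1324)) = 4875/(-824 - 13391/1324) = 4875/(-1104367/1324) = 4875*(-1324/1104367) = -6454500/1104367 ≈ -5.8445)
24779 - A = 24779 - 1*(-6454500/1104367) = 24779 + 6454500/1104367 = 27371564393/1104367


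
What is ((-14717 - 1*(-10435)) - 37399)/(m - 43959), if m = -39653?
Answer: 41681/83612 ≈ 0.49851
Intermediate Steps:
((-14717 - 1*(-10435)) - 37399)/(m - 43959) = ((-14717 - 1*(-10435)) - 37399)/(-39653 - 43959) = ((-14717 + 10435) - 37399)/(-83612) = (-4282 - 37399)*(-1/83612) = -41681*(-1/83612) = 41681/83612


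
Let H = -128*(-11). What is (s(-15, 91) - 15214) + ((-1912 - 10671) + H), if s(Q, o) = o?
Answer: -26298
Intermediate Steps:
H = 1408
(s(-15, 91) - 15214) + ((-1912 - 10671) + H) = (91 - 15214) + ((-1912 - 10671) + 1408) = -15123 + (-12583 + 1408) = -15123 - 11175 = -26298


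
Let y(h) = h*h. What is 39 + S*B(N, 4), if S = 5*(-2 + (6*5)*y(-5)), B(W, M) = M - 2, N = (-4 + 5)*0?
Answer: 7519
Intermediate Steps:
N = 0 (N = 1*0 = 0)
y(h) = h²
B(W, M) = -2 + M
S = 3740 (S = 5*(-2 + (6*5)*(-5)²) = 5*(-2 + 30*25) = 5*(-2 + 750) = 5*748 = 3740)
39 + S*B(N, 4) = 39 + 3740*(-2 + 4) = 39 + 3740*2 = 39 + 7480 = 7519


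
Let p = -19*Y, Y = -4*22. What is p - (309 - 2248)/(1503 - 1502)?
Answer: 3611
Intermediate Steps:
Y = -88
p = 1672 (p = -19*(-88) = 1672)
p - (309 - 2248)/(1503 - 1502) = 1672 - (309 - 2248)/(1503 - 1502) = 1672 - (-1939)/1 = 1672 - (-1939) = 1672 - 1*(-1939) = 1672 + 1939 = 3611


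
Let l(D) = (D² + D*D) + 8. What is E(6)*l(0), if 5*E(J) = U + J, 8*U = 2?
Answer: 10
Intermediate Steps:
U = ¼ (U = (⅛)*2 = ¼ ≈ 0.25000)
l(D) = 8 + 2*D² (l(D) = (D² + D²) + 8 = 2*D² + 8 = 8 + 2*D²)
E(J) = 1/20 + J/5 (E(J) = (¼ + J)/5 = 1/20 + J/5)
E(6)*l(0) = (1/20 + (⅕)*6)*(8 + 2*0²) = (1/20 + 6/5)*(8 + 2*0) = 5*(8 + 0)/4 = (5/4)*8 = 10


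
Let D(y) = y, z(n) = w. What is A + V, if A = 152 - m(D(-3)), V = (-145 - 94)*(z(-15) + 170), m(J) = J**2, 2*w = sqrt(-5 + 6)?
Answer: -81213/2 ≈ -40607.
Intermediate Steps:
w = 1/2 (w = sqrt(-5 + 6)/2 = sqrt(1)/2 = (1/2)*1 = 1/2 ≈ 0.50000)
z(n) = 1/2
V = -81499/2 (V = (-145 - 94)*(1/2 + 170) = -239*341/2 = -81499/2 ≈ -40750.)
A = 143 (A = 152 - 1*(-3)**2 = 152 - 1*9 = 152 - 9 = 143)
A + V = 143 - 81499/2 = -81213/2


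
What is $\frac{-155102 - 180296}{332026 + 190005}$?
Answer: $- \frac{335398}{522031} \approx -0.64249$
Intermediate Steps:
$\frac{-155102 - 180296}{332026 + 190005} = - \frac{335398}{522031}$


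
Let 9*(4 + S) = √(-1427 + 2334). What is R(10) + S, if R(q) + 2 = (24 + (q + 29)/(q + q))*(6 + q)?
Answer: 2046/5 + √907/9 ≈ 412.55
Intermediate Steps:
R(q) = -2 + (6 + q)*(24 + (29 + q)/(2*q)) (R(q) = -2 + (24 + (q + 29)/(q + q))*(6 + q) = -2 + (24 + (29 + q)/((2*q)))*(6 + q) = -2 + (24 + (29 + q)*(1/(2*q)))*(6 + q) = -2 + (24 + (29 + q)/(2*q))*(6 + q) = -2 + (6 + q)*(24 + (29 + q)/(2*q)))
S = -4 + √907/9 (S = -4 + √(-1427 + 2334)/9 = -4 + √907/9 ≈ -0.65373)
R(10) + S = (½)*(174 + 10*(319 + 49*10))/10 + (-4 + √907/9) = (½)*(⅒)*(174 + 10*(319 + 490)) + (-4 + √907/9) = (½)*(⅒)*(174 + 10*809) + (-4 + √907/9) = (½)*(⅒)*(174 + 8090) + (-4 + √907/9) = (½)*(⅒)*8264 + (-4 + √907/9) = 2066/5 + (-4 + √907/9) = 2046/5 + √907/9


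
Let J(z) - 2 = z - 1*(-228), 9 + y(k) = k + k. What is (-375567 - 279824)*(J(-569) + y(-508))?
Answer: 893953324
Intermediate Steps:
y(k) = -9 + 2*k (y(k) = -9 + (k + k) = -9 + 2*k)
J(z) = 230 + z (J(z) = 2 + (z - 1*(-228)) = 2 + (z + 228) = 2 + (228 + z) = 230 + z)
(-375567 - 279824)*(J(-569) + y(-508)) = (-375567 - 279824)*((230 - 569) + (-9 + 2*(-508))) = -655391*(-339 + (-9 - 1016)) = -655391*(-339 - 1025) = -655391*(-1364) = 893953324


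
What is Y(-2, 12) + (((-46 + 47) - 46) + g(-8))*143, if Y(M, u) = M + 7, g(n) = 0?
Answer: -6430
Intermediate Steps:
Y(M, u) = 7 + M
Y(-2, 12) + (((-46 + 47) - 46) + g(-8))*143 = (7 - 2) + (((-46 + 47) - 46) + 0)*143 = 5 + ((1 - 46) + 0)*143 = 5 + (-45 + 0)*143 = 5 - 45*143 = 5 - 6435 = -6430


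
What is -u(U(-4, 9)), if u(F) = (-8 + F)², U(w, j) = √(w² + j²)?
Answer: -161 + 16*√97 ≈ -3.4183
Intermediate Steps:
U(w, j) = √(j² + w²)
-u(U(-4, 9)) = -(-8 + √(9² + (-4)²))² = -(-8 + √(81 + 16))² = -(-8 + √97)²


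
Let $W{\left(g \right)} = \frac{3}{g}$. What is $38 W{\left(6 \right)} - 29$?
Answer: $-10$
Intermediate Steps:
$38 W{\left(6 \right)} - 29 = 38 \cdot \frac{3}{6} - 29 = 38 \cdot 3 \cdot \frac{1}{6} - 29 = 38 \cdot \frac{1}{2} - 29 = 19 - 29 = -10$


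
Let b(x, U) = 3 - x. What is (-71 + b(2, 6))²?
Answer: 4900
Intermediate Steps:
(-71 + b(2, 6))² = (-71 + (3 - 1*2))² = (-71 + (3 - 2))² = (-71 + 1)² = (-70)² = 4900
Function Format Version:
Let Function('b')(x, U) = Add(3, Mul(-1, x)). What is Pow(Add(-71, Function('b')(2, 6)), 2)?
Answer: 4900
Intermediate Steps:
Pow(Add(-71, Function('b')(2, 6)), 2) = Pow(Add(-71, Add(3, Mul(-1, 2))), 2) = Pow(Add(-71, Add(3, -2)), 2) = Pow(Add(-71, 1), 2) = Pow(-70, 2) = 4900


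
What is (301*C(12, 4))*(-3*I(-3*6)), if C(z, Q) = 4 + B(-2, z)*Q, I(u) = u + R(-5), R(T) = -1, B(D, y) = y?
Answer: 892164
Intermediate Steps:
I(u) = -1 + u (I(u) = u - 1 = -1 + u)
C(z, Q) = 4 + Q*z (C(z, Q) = 4 + z*Q = 4 + Q*z)
(301*C(12, 4))*(-3*I(-3*6)) = (301*(4 + 4*12))*(-3*(-1 - 3*6)) = (301*(4 + 48))*(-3*(-1 - 18)) = (301*52)*(-3*(-19)) = 15652*57 = 892164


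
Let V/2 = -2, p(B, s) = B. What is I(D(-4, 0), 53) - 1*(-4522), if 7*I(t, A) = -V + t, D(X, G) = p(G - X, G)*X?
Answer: 31642/7 ≈ 4520.3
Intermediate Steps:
V = -4 (V = 2*(-2) = -4)
D(X, G) = X*(G - X) (D(X, G) = (G - X)*X = X*(G - X))
I(t, A) = 4/7 + t/7 (I(t, A) = (-1*(-4) + t)/7 = (4 + t)/7 = 4/7 + t/7)
I(D(-4, 0), 53) - 1*(-4522) = (4/7 + (-4*(0 - 1*(-4)))/7) - 1*(-4522) = (4/7 + (-4*(0 + 4))/7) + 4522 = (4/7 + (-4*4)/7) + 4522 = (4/7 + (1/7)*(-16)) + 4522 = (4/7 - 16/7) + 4522 = -12/7 + 4522 = 31642/7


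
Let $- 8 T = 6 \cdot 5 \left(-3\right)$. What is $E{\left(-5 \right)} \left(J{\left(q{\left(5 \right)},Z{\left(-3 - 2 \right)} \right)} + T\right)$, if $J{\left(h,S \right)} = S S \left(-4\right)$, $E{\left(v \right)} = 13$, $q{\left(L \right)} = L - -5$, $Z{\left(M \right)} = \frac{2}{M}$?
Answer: $\frac{13793}{100} \approx 137.93$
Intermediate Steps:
$q{\left(L \right)} = 5 + L$ ($q{\left(L \right)} = L + 5 = 5 + L$)
$J{\left(h,S \right)} = - 4 S^{2}$ ($J{\left(h,S \right)} = S^{2} \left(-4\right) = - 4 S^{2}$)
$T = \frac{45}{4}$ ($T = - \frac{6 \cdot 5 \left(-3\right)}{8} = - \frac{30 \left(-3\right)}{8} = \left(- \frac{1}{8}\right) \left(-90\right) = \frac{45}{4} \approx 11.25$)
$E{\left(-5 \right)} \left(J{\left(q{\left(5 \right)},Z{\left(-3 - 2 \right)} \right)} + T\right) = 13 \left(- 4 \left(\frac{2}{-3 - 2}\right)^{2} + \frac{45}{4}\right) = 13 \left(- 4 \left(\frac{2}{-5}\right)^{2} + \frac{45}{4}\right) = 13 \left(- 4 \left(2 \left(- \frac{1}{5}\right)\right)^{2} + \frac{45}{4}\right) = 13 \left(- 4 \left(- \frac{2}{5}\right)^{2} + \frac{45}{4}\right) = 13 \left(\left(-4\right) \frac{4}{25} + \frac{45}{4}\right) = 13 \left(- \frac{16}{25} + \frac{45}{4}\right) = 13 \cdot \frac{1061}{100} = \frac{13793}{100}$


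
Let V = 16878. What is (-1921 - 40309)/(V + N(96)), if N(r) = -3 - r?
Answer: -42230/16779 ≈ -2.5168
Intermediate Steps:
(-1921 - 40309)/(V + N(96)) = (-1921 - 40309)/(16878 + (-3 - 1*96)) = -42230/(16878 + (-3 - 96)) = -42230/(16878 - 99) = -42230/16779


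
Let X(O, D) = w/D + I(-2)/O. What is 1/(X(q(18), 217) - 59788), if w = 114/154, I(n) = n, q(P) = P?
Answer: -150381/8990995424 ≈ -1.6726e-5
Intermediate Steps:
w = 57/77 (w = 114*(1/154) = 57/77 ≈ 0.74026)
X(O, D) = -2/O + 57/(77*D) (X(O, D) = 57/(77*D) - 2/O = -2/O + 57/(77*D))
1/(X(q(18), 217) - 59788) = 1/((-2/18 + (57/77)/217) - 59788) = 1/((-2*1/18 + (57/77)*(1/217)) - 59788) = 1/((-⅑ + 57/16709) - 59788) = 1/(-16196/150381 - 59788) = 1/(-8990995424/150381) = -150381/8990995424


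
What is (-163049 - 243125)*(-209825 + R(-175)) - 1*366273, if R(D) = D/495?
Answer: 8437298450513/99 ≈ 8.5225e+10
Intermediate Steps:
R(D) = D/495 (R(D) = D*(1/495) = D/495)
(-163049 - 243125)*(-209825 + R(-175)) - 1*366273 = (-163049 - 243125)*(-209825 + (1/495)*(-175)) - 1*366273 = -406174*(-209825 - 35/99) - 366273 = -406174*(-20772710/99) - 366273 = 8437334711540/99 - 366273 = 8437298450513/99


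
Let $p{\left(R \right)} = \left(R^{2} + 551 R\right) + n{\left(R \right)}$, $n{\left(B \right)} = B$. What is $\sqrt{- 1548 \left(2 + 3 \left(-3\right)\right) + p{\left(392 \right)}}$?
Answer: $2 \sqrt{95221} \approx 617.16$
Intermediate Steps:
$p{\left(R \right)} = R^{2} + 552 R$ ($p{\left(R \right)} = \left(R^{2} + 551 R\right) + R = R^{2} + 552 R$)
$\sqrt{- 1548 \left(2 + 3 \left(-3\right)\right) + p{\left(392 \right)}} = \sqrt{- 1548 \left(2 + 3 \left(-3\right)\right) + 392 \left(552 + 392\right)} = \sqrt{- 1548 \left(2 - 9\right) + 392 \cdot 944} = \sqrt{\left(-1548\right) \left(-7\right) + 370048} = \sqrt{10836 + 370048} = \sqrt{380884} = 2 \sqrt{95221}$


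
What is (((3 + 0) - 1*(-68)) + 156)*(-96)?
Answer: -21792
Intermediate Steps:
(((3 + 0) - 1*(-68)) + 156)*(-96) = ((3 + 68) + 156)*(-96) = (71 + 156)*(-96) = 227*(-96) = -21792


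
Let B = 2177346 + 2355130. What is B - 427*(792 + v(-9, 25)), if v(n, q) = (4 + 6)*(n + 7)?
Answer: 4202832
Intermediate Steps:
v(n, q) = 70 + 10*n (v(n, q) = 10*(7 + n) = 70 + 10*n)
B = 4532476
B - 427*(792 + v(-9, 25)) = 4532476 - 427*(792 + (70 + 10*(-9))) = 4532476 - 427*(792 + (70 - 90)) = 4532476 - 427*(792 - 20) = 4532476 - 427*772 = 4532476 - 1*329644 = 4532476 - 329644 = 4202832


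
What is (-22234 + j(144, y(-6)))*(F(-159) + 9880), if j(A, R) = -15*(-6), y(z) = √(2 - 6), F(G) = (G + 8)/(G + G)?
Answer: -34788124352/159 ≈ -2.1879e+8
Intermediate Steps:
F(G) = (8 + G)/(2*G) (F(G) = (8 + G)/((2*G)) = (8 + G)*(1/(2*G)) = (8 + G)/(2*G))
y(z) = 2*I (y(z) = √(-4) = 2*I)
j(A, R) = 90
(-22234 + j(144, y(-6)))*(F(-159) + 9880) = (-22234 + 90)*((½)*(8 - 159)/(-159) + 9880) = -22144*((½)*(-1/159)*(-151) + 9880) = -22144*(151/318 + 9880) = -22144*3141991/318 = -34788124352/159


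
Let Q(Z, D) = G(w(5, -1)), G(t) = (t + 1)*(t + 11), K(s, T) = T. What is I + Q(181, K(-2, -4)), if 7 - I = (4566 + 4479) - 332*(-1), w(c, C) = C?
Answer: -9370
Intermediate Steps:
G(t) = (1 + t)*(11 + t)
Q(Z, D) = 0 (Q(Z, D) = 11 + (-1)**2 + 12*(-1) = 11 + 1 - 12 = 0)
I = -9370 (I = 7 - ((4566 + 4479) - 332*(-1)) = 7 - (9045 - 1*(-332)) = 7 - (9045 + 332) = 7 - 1*9377 = 7 - 9377 = -9370)
I + Q(181, K(-2, -4)) = -9370 + 0 = -9370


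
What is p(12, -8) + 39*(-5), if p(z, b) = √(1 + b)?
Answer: -195 + I*√7 ≈ -195.0 + 2.6458*I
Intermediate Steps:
p(12, -8) + 39*(-5) = √(1 - 8) + 39*(-5) = √(-7) - 195 = I*√7 - 195 = -195 + I*√7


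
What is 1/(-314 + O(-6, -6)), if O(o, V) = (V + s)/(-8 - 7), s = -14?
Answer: -3/938 ≈ -0.0031983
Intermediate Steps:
O(o, V) = 14/15 - V/15 (O(o, V) = (V - 14)/(-8 - 7) = (-14 + V)/(-15) = (-14 + V)*(-1/15) = 14/15 - V/15)
1/(-314 + O(-6, -6)) = 1/(-314 + (14/15 - 1/15*(-6))) = 1/(-314 + (14/15 + ⅖)) = 1/(-314 + 4/3) = 1/(-938/3) = -3/938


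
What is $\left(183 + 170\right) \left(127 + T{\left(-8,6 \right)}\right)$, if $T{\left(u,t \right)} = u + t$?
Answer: $44125$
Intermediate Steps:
$T{\left(u,t \right)} = t + u$
$\left(183 + 170\right) \left(127 + T{\left(-8,6 \right)}\right) = \left(183 + 170\right) \left(127 + \left(6 - 8\right)\right) = 353 \left(127 - 2\right) = 353 \cdot 125 = 44125$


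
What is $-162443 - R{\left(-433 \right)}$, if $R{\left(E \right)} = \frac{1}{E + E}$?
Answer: $- \frac{140675637}{866} \approx -1.6244 \cdot 10^{5}$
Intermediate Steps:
$R{\left(E \right)} = \frac{1}{2 E}$
$-162443 - R{\left(-433 \right)} = -162443 - \frac{1}{2 \left(-433\right)} = -162443 - \frac{1}{2} \left(- \frac{1}{433}\right) = -162443 - - \frac{1}{866} = -162443 + \frac{1}{866} = - \frac{140675637}{866}$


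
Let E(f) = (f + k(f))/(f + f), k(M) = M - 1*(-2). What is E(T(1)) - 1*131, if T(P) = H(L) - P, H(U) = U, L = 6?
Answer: -649/5 ≈ -129.80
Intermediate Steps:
k(M) = 2 + M (k(M) = M + 2 = 2 + M)
T(P) = 6 - P
E(f) = (2 + 2*f)/(2*f) (E(f) = (f + (2 + f))/(f + f) = (2 + 2*f)/((2*f)) = (2 + 2*f)*(1/(2*f)) = (2 + 2*f)/(2*f))
E(T(1)) - 1*131 = (1 + (6 - 1*1))/(6 - 1*1) - 1*131 = (1 + (6 - 1))/(6 - 1) - 131 = (1 + 5)/5 - 131 = (1/5)*6 - 131 = 6/5 - 131 = -649/5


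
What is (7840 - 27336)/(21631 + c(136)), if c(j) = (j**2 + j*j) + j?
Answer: -19496/58759 ≈ -0.33180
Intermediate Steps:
c(j) = j + 2*j**2 (c(j) = (j**2 + j**2) + j = 2*j**2 + j = j + 2*j**2)
(7840 - 27336)/(21631 + c(136)) = (7840 - 27336)/(21631 + 136*(1 + 2*136)) = -19496/(21631 + 136*(1 + 272)) = -19496/(21631 + 136*273) = -19496/(21631 + 37128) = -19496/58759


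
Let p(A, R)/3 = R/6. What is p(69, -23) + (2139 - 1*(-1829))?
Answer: 7913/2 ≈ 3956.5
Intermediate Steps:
p(A, R) = R/2 (p(A, R) = 3*(R/6) = R/2)
p(69, -23) + (2139 - 1*(-1829)) = (1/2)*(-23) + (2139 - 1*(-1829)) = -23/2 + (2139 + 1829) = -23/2 + 3968 = 7913/2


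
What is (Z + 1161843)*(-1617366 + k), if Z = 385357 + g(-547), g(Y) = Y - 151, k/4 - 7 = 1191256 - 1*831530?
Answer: -275948537868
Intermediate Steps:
k = 1438932 (k = 28 + 4*(1191256 - 1*831530) = 28 + 4*(1191256 - 831530) = 28 + 4*359726 = 28 + 1438904 = 1438932)
g(Y) = -151 + Y
Z = 384659 (Z = 385357 + (-151 - 547) = 385357 - 698 = 384659)
(Z + 1161843)*(-1617366 + k) = (384659 + 1161843)*(-1617366 + 1438932) = 1546502*(-178434) = -275948537868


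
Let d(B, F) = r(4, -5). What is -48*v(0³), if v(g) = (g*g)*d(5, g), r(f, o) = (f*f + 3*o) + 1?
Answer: 0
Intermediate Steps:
r(f, o) = 1 + f² + 3*o (r(f, o) = (f² + 3*o) + 1 = 1 + f² + 3*o)
d(B, F) = 2 (d(B, F) = 1 + 4² + 3*(-5) = 1 + 16 - 15 = 2)
v(g) = 2*g² (v(g) = (g*g)*2 = g²*2 = 2*g²)
-48*v(0³) = -96*(0³)² = -96*0² = -96*0 = -48*0 = 0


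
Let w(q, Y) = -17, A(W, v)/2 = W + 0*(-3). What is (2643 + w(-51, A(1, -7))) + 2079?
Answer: 4705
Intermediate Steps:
A(W, v) = 2*W (A(W, v) = 2*(W + 0*(-3)) = 2*(W + 0) = 2*W)
(2643 + w(-51, A(1, -7))) + 2079 = (2643 - 17) + 2079 = 2626 + 2079 = 4705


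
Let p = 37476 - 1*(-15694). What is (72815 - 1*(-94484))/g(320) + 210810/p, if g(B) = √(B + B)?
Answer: 21081/5317 + 167299*√10/80 ≈ 6617.0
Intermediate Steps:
g(B) = √2*√B (g(B) = √(2*B) = √2*√B)
p = 53170 (p = 37476 + 15694 = 53170)
(72815 - 1*(-94484))/g(320) + 210810/p = (72815 - 1*(-94484))/((√2*√320)) + 210810/53170 = (72815 + 94484)/((√2*(8*√5))) + 210810*(1/53170) = 167299/((8*√10)) + 21081/5317 = 167299*(√10/80) + 21081/5317 = 167299*√10/80 + 21081/5317 = 21081/5317 + 167299*√10/80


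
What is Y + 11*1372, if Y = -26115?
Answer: -11023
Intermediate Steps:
Y + 11*1372 = -26115 + 11*1372 = -26115 + 15092 = -11023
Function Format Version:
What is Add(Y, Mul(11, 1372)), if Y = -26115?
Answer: -11023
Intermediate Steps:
Add(Y, Mul(11, 1372)) = Add(-26115, Mul(11, 1372)) = Add(-26115, 15092) = -11023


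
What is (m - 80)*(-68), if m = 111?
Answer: -2108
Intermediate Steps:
(m - 80)*(-68) = (111 - 80)*(-68) = 31*(-68) = -2108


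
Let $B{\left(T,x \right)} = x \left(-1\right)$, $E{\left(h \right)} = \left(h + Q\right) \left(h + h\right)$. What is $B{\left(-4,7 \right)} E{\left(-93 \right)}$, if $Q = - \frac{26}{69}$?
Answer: $- \frac{2796262}{23} \approx -1.2158 \cdot 10^{5}$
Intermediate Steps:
$Q = - \frac{26}{69}$ ($Q = \left(-26\right) \frac{1}{69} = - \frac{26}{69} \approx -0.37681$)
$E{\left(h \right)} = 2 h \left(- \frac{26}{69} + h\right)$ ($E{\left(h \right)} = \left(h - \frac{26}{69}\right) \left(h + h\right) = \left(- \frac{26}{69} + h\right) 2 h = 2 h \left(- \frac{26}{69} + h\right)$)
$B{\left(T,x \right)} = - x$
$B{\left(-4,7 \right)} E{\left(-93 \right)} = \left(-1\right) 7 \cdot \frac{2}{69} \left(-93\right) \left(-26 + 69 \left(-93\right)\right) = - 7 \cdot \frac{2}{69} \left(-93\right) \left(-26 - 6417\right) = - 7 \cdot \frac{2}{69} \left(-93\right) \left(-6443\right) = \left(-7\right) \frac{399466}{23} = - \frac{2796262}{23}$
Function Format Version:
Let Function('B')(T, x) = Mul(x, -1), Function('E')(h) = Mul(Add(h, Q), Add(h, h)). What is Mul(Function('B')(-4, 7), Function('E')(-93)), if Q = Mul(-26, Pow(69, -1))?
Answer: Rational(-2796262, 23) ≈ -1.2158e+5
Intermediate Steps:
Q = Rational(-26, 69) (Q = Mul(-26, Rational(1, 69)) = Rational(-26, 69) ≈ -0.37681)
Function('E')(h) = Mul(2, h, Add(Rational(-26, 69), h)) (Function('E')(h) = Mul(Add(h, Rational(-26, 69)), Add(h, h)) = Mul(Add(Rational(-26, 69), h), Mul(2, h)) = Mul(2, h, Add(Rational(-26, 69), h)))
Function('B')(T, x) = Mul(-1, x)
Mul(Function('B')(-4, 7), Function('E')(-93)) = Mul(Mul(-1, 7), Mul(Rational(2, 69), -93, Add(-26, Mul(69, -93)))) = Mul(-7, Mul(Rational(2, 69), -93, Add(-26, -6417))) = Mul(-7, Mul(Rational(2, 69), -93, -6443)) = Mul(-7, Rational(399466, 23)) = Rational(-2796262, 23)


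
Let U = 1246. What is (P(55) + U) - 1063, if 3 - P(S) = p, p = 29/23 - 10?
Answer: 4479/23 ≈ 194.74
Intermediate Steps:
p = -201/23 (p = 29*(1/23) - 10 = 29/23 - 10 = -201/23 ≈ -8.7391)
P(S) = 270/23 (P(S) = 3 - 1*(-201/23) = 3 + 201/23 = 270/23)
(P(55) + U) - 1063 = (270/23 + 1246) - 1063 = 28928/23 - 1063 = 4479/23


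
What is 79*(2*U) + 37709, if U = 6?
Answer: 38657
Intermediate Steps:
79*(2*U) + 37709 = 79*(2*6) + 37709 = 79*12 + 37709 = 948 + 37709 = 38657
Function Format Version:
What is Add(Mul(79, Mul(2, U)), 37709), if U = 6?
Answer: 38657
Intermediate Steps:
Add(Mul(79, Mul(2, U)), 37709) = Add(Mul(79, Mul(2, 6)), 37709) = Add(Mul(79, 12), 37709) = Add(948, 37709) = 38657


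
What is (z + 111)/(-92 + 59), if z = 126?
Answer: -79/11 ≈ -7.1818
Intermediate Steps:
(z + 111)/(-92 + 59) = (126 + 111)/(-92 + 59) = 237/(-33) = -1/33*237 = -79/11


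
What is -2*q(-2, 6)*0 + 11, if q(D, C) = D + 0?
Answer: 11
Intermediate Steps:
q(D, C) = D
-2*q(-2, 6)*0 + 11 = -(-4)*0 + 11 = -2*0 + 11 = 0 + 11 = 11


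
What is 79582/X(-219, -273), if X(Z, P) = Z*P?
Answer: 79582/59787 ≈ 1.3311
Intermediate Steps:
X(Z, P) = P*Z
79582/X(-219, -273) = 79582/((-273*(-219))) = 79582/59787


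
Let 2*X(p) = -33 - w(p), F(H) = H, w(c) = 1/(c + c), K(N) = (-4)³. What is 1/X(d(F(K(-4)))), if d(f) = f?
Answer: -256/4223 ≈ -0.060620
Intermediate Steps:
K(N) = -64
w(c) = 1/(2*c)
X(p) = -33/2 - 1/(4*p) (X(p) = (-33 - 1/(2*p))/2 = -33/2 - 1/(4*p))
1/X(d(F(K(-4)))) = 1/((¼)*(-1 - 66*(-64))/(-64)) = 1/((¼)*(-1/64)*(-1 + 4224)) = 1/((¼)*(-1/64)*4223) = 1/(-4223/256) = -256/4223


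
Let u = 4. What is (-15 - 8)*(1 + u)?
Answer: -115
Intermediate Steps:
(-15 - 8)*(1 + u) = (-15 - 8)*(1 + 4) = -23*5 = -115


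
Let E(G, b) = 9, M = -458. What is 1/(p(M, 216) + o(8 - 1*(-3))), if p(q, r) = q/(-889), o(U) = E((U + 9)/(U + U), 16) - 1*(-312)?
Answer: 889/285827 ≈ 0.0031103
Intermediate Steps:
o(U) = 321 (o(U) = 9 - 1*(-312) = 9 + 312 = 321)
p(q, r) = -q/889 (p(q, r) = q*(-1/889) = -q/889)
1/(p(M, 216) + o(8 - 1*(-3))) = 1/(-1/889*(-458) + 321) = 1/(458/889 + 321) = 1/(285827/889) = 889/285827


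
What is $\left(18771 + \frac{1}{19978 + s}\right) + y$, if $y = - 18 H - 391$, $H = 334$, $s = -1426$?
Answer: $\frac{229451137}{18552} \approx 12368.0$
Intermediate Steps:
$y = -6403$ ($y = \left(-18\right) 334 - 391 = -6012 - 391 = -6403$)
$\left(18771 + \frac{1}{19978 + s}\right) + y = \left(18771 + \frac{1}{19978 - 1426}\right) - 6403 = \left(18771 + \frac{1}{18552}\right) - 6403 = \frac{348239593}{18552} - 6403 = \frac{229451137}{18552}$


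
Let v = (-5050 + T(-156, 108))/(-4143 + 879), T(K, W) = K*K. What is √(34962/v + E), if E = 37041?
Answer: √2894137958697/9643 ≈ 176.42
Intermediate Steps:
T(K, W) = K²
v = -9643/1632 (v = (-5050 + (-156)²)/(-4143 + 879) = (-5050 + 24336)/(-3264) = 19286*(-1/3264) = -9643/1632 ≈ -5.9087)
√(34962/v + E) = √(34962/(-9643/1632) + 37041) = √(34962*(-1632/9643) + 37041) = √(-57057984/9643 + 37041) = √(300128379/9643) = √2894137958697/9643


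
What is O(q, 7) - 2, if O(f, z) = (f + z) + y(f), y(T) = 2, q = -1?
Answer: 6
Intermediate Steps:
O(f, z) = 2 + f + z (O(f, z) = (f + z) + 2 = 2 + f + z)
O(q, 7) - 2 = (2 - 1 + 7) - 2 = 8 - 2 = 6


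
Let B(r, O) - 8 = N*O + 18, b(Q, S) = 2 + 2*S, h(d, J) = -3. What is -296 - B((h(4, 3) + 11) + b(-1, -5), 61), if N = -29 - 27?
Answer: 3094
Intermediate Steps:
N = -56
B(r, O) = 26 - 56*O (B(r, O) = 8 + (-56*O + 18) = 8 + (18 - 56*O) = 26 - 56*O)
-296 - B((h(4, 3) + 11) + b(-1, -5), 61) = -296 - (26 - 56*61) = -296 - (26 - 3416) = -296 - 1*(-3390) = -296 + 3390 = 3094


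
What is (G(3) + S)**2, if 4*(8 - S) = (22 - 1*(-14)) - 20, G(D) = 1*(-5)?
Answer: 1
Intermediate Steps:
G(D) = -5
S = 4 (S = 8 - ((22 - 1*(-14)) - 20)/4 = 8 - ((22 + 14) - 20)/4 = 8 - (36 - 20)/4 = 8 - 1/4*16 = 8 - 4 = 4)
(G(3) + S)**2 = (-5 + 4)**2 = (-1)**2 = 1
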